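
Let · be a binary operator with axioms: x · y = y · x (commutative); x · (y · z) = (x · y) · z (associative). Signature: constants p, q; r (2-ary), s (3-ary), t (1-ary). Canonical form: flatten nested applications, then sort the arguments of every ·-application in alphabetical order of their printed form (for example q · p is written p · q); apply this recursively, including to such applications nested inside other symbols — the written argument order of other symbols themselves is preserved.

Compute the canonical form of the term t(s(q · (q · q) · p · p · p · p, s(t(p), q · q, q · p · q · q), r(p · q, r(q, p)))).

Focus inside:  q · (q · q) · p · p · p · p
Flatten:  q · q · q · p · p · p · p
Order the arguments:  p · p · p · p · q · q · q
Reassemble:  t(s(p · p · p · p · q · q · q, s(t(p), q · q, p · q · q · q), r(p · q, r(q, p))))

Answer: t(s(p · p · p · p · q · q · q, s(t(p), q · q, p · q · q · q), r(p · q, r(q, p))))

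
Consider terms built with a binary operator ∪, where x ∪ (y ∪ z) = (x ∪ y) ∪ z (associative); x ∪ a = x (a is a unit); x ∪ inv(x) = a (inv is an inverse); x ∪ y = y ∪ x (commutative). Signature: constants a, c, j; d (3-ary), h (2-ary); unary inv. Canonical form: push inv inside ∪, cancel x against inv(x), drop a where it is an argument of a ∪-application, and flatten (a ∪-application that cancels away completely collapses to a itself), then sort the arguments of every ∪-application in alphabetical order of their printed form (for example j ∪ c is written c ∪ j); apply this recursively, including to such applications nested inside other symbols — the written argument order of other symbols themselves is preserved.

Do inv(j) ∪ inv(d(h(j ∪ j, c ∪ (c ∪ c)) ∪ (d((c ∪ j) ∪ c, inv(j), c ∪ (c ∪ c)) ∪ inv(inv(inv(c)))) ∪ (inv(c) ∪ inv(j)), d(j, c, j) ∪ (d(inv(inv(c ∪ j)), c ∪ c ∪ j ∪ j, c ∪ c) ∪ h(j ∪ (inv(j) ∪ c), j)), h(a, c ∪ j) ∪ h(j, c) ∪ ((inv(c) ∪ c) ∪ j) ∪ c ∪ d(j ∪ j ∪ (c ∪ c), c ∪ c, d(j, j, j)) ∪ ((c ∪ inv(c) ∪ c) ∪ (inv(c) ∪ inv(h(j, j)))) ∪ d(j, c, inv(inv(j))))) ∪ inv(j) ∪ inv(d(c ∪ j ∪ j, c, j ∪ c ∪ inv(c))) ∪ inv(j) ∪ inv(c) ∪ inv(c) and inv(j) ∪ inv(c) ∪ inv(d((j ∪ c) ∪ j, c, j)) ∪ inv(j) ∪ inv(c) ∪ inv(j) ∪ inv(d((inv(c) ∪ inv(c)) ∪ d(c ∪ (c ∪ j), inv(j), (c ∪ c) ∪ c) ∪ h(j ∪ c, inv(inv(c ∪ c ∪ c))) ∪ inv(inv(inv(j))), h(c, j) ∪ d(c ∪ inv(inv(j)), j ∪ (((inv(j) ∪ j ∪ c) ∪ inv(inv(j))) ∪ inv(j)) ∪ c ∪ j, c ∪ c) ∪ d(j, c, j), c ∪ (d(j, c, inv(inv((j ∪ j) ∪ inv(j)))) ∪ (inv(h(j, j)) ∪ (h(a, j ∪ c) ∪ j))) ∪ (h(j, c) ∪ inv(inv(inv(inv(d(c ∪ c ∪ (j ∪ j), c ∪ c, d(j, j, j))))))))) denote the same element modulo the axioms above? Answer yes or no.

Left:  inv(j) ∪ inv(d(h(j ∪ j, c ∪ (c ∪ c)) ∪ (d((c ∪ j) ∪ c, inv(j), c ∪ (c ∪ c)) ∪ inv(inv(inv(c)))) ∪ (inv(c) ∪ inv(j)), d(j, c, j) ∪ (d(inv(inv(c ∪ j)), c ∪ c ∪ j ∪ j, c ∪ c) ∪ h(j ∪ (inv(j) ∪ c), j)), h(a, c ∪ j) ∪ h(j, c) ∪ ((inv(c) ∪ c) ∪ j) ∪ c ∪ d(j ∪ j ∪ (c ∪ c), c ∪ c, d(j, j, j)) ∪ ((c ∪ inv(c) ∪ c) ∪ (inv(c) ∪ inv(h(j, j)))) ∪ d(j, c, inv(inv(j))))) ∪ inv(j) ∪ inv(d(c ∪ j ∪ j, c, j ∪ c ∪ inv(c))) ∪ inv(j) ∪ inv(c) ∪ inv(c)
  Push inv inside:  distribute inv over ∪ and collapse double inv
  Combine occurrences:  inv(j) ∪ inv(j) ∪ inv(j) ∪ inv(d(d(c ∪ c ∪ j, inv(j), c ∪ c ∪ c) ∪ h(j ∪ j, c ∪ c ∪ c) ∪ inv(c) ∪ inv(c) ∪ inv(j), d(c ∪ j, c ∪ c ∪ j ∪ j, c ∪ c) ∪ d(j, c, j) ∪ h(c, j), c ∪ d(c ∪ c ∪ j ∪ j, c ∪ c, d(j, j, j)) ∪ d(j, c, j) ∪ h(a, c ∪ j) ∪ h(j, c) ∪ inv(h(j, j)) ∪ j)) ∪ inv(d(c ∪ j ∪ j, c, j)) ∪ inv(c) ∪ inv(c)
  Order the arguments:  inv(c) ∪ inv(c) ∪ inv(d(c ∪ j ∪ j, c, j)) ∪ inv(d(d(c ∪ c ∪ j, inv(j), c ∪ c ∪ c) ∪ h(j ∪ j, c ∪ c ∪ c) ∪ inv(c) ∪ inv(c) ∪ inv(j), d(c ∪ j, c ∪ c ∪ j ∪ j, c ∪ c) ∪ d(j, c, j) ∪ h(c, j), c ∪ d(c ∪ c ∪ j ∪ j, c ∪ c, d(j, j, j)) ∪ d(j, c, j) ∪ h(a, c ∪ j) ∪ h(j, c) ∪ inv(h(j, j)) ∪ j)) ∪ inv(j) ∪ inv(j) ∪ inv(j)
Right:  inv(j) ∪ inv(c) ∪ inv(d((j ∪ c) ∪ j, c, j)) ∪ inv(j) ∪ inv(c) ∪ inv(j) ∪ inv(d((inv(c) ∪ inv(c)) ∪ d(c ∪ (c ∪ j), inv(j), (c ∪ c) ∪ c) ∪ h(j ∪ c, inv(inv(c ∪ c ∪ c))) ∪ inv(inv(inv(j))), h(c, j) ∪ d(c ∪ inv(inv(j)), j ∪ (((inv(j) ∪ j ∪ c) ∪ inv(inv(j))) ∪ inv(j)) ∪ c ∪ j, c ∪ c) ∪ d(j, c, j), c ∪ (d(j, c, inv(inv((j ∪ j) ∪ inv(j)))) ∪ (inv(h(j, j)) ∪ (h(a, j ∪ c) ∪ j))) ∪ (h(j, c) ∪ inv(inv(inv(inv(d(c ∪ c ∪ (j ∪ j), c ∪ c, d(j, j, j)))))))))
  Push inv inside:  distribute inv over ∪ and collapse double inv
  Combine occurrences:  inv(j) ∪ inv(j) ∪ inv(j) ∪ inv(c) ∪ inv(c) ∪ inv(d(c ∪ j ∪ j, c, j)) ∪ inv(d(d(c ∪ c ∪ j, inv(j), c ∪ c ∪ c) ∪ h(c ∪ j, c ∪ c ∪ c) ∪ inv(c) ∪ inv(c) ∪ inv(j), d(c ∪ j, c ∪ c ∪ j ∪ j, c ∪ c) ∪ d(j, c, j) ∪ h(c, j), c ∪ d(c ∪ c ∪ j ∪ j, c ∪ c, d(j, j, j)) ∪ d(j, c, j) ∪ h(a, c ∪ j) ∪ h(j, c) ∪ inv(h(j, j)) ∪ j))
  Sort:  inv(c) ∪ inv(c) ∪ inv(d(c ∪ j ∪ j, c, j)) ∪ inv(d(d(c ∪ c ∪ j, inv(j), c ∪ c ∪ c) ∪ h(c ∪ j, c ∪ c ∪ c) ∪ inv(c) ∪ inv(c) ∪ inv(j), d(c ∪ j, c ∪ c ∪ j ∪ j, c ∪ c) ∪ d(j, c, j) ∪ h(c, j), c ∪ d(c ∪ c ∪ j ∪ j, c ∪ c, d(j, j, j)) ∪ d(j, c, j) ∪ h(a, c ∪ j) ∪ h(j, c) ∪ inv(h(j, j)) ∪ j)) ∪ inv(j) ∪ inv(j) ∪ inv(j)

Answer: no — inv(c) ∪ inv(c) ∪ inv(d(c ∪ j ∪ j, c, j)) ∪ inv(d(d(c ∪ c ∪ j, inv(j), c ∪ c ∪ c) ∪ h(j ∪ j, c ∪ c ∪ c) ∪ inv(c) ∪ inv(c) ∪ inv(j), d(c ∪ j, c ∪ c ∪ j ∪ j, c ∪ c) ∪ d(j, c, j) ∪ h(c, j), c ∪ d(c ∪ c ∪ j ∪ j, c ∪ c, d(j, j, j)) ∪ d(j, c, j) ∪ h(a, c ∪ j) ∪ h(j, c) ∪ inv(h(j, j)) ∪ j)) ∪ inv(j) ∪ inv(j) ∪ inv(j) vs inv(c) ∪ inv(c) ∪ inv(d(c ∪ j ∪ j, c, j)) ∪ inv(d(d(c ∪ c ∪ j, inv(j), c ∪ c ∪ c) ∪ h(c ∪ j, c ∪ c ∪ c) ∪ inv(c) ∪ inv(c) ∪ inv(j), d(c ∪ j, c ∪ c ∪ j ∪ j, c ∪ c) ∪ d(j, c, j) ∪ h(c, j), c ∪ d(c ∪ c ∪ j ∪ j, c ∪ c, d(j, j, j)) ∪ d(j, c, j) ∪ h(a, c ∪ j) ∪ h(j, c) ∪ inv(h(j, j)) ∪ j)) ∪ inv(j) ∪ inv(j) ∪ inv(j)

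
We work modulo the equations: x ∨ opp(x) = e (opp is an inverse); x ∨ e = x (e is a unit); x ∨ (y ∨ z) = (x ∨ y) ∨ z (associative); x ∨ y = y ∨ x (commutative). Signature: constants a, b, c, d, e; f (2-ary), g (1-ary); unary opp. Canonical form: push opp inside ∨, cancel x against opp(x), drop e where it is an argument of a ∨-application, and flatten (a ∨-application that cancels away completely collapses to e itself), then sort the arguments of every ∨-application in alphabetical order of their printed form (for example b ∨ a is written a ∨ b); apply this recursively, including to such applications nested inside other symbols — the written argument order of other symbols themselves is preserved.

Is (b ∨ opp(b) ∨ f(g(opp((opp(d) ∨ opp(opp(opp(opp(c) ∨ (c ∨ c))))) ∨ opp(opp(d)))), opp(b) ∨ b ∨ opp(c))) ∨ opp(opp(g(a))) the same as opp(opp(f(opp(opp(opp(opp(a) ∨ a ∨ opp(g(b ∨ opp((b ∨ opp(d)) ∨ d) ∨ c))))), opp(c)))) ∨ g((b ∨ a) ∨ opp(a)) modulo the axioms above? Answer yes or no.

Answer: no — f(g(c), opp(c)) ∨ g(a) vs f(g(c), opp(c)) ∨ g(b)

Derivation:
Left:  (b ∨ opp(b) ∨ f(g(opp((opp(d) ∨ opp(opp(opp(opp(c) ∨ (c ∨ c))))) ∨ opp(opp(d)))), opp(b) ∨ b ∨ opp(c))) ∨ opp(opp(g(a)))
  Push opp inside:  distribute opp over ∨ and collapse double opp
  Inverses cancel:  b cancels
  Combine occurrences:  f(g(c), opp(c)) ∨ g(a)
Right:  opp(opp(f(opp(opp(opp(opp(a) ∨ a ∨ opp(g(b ∨ opp((b ∨ opp(d)) ∨ d) ∨ c))))), opp(c)))) ∨ g((b ∨ a) ∨ opp(a))
  Push opp inside:  distribute opp over ∨ and collapse double opp
  Combine occurrences:  f(g(c), opp(c)) ∨ g(b)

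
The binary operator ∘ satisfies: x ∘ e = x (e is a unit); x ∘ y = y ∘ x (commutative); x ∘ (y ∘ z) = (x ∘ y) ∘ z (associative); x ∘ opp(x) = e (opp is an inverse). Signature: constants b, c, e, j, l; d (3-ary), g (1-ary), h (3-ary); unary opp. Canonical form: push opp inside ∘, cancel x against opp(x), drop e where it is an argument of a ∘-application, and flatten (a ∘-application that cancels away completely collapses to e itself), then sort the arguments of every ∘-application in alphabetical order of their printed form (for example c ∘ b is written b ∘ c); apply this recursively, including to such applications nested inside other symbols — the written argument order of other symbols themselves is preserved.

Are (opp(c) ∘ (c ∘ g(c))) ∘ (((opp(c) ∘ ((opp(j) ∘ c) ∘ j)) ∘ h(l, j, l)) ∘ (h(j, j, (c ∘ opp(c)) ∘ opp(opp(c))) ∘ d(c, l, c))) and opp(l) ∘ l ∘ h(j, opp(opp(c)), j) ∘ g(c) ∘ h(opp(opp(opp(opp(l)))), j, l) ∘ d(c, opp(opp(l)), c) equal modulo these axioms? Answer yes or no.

Answer: no — d(c, l, c) ∘ g(c) ∘ h(j, j, c) ∘ h(l, j, l) vs d(c, l, c) ∘ g(c) ∘ h(j, c, j) ∘ h(l, j, l)

Derivation:
Left:  (opp(c) ∘ (c ∘ g(c))) ∘ (((opp(c) ∘ ((opp(j) ∘ c) ∘ j)) ∘ h(l, j, l)) ∘ (h(j, j, (c ∘ opp(c)) ∘ opp(opp(c))) ∘ d(c, l, c)))
  Push opp inside:  distribute opp over ∘ and collapse double opp
  Cancel:  c cancels; j cancels
  Collect:  g(c) ∘ h(l, j, l) ∘ h(j, j, c) ∘ d(c, l, c)
  Sort arguments:  d(c, l, c) ∘ g(c) ∘ h(j, j, c) ∘ h(l, j, l)
Right:  opp(l) ∘ l ∘ h(j, opp(opp(c)), j) ∘ g(c) ∘ h(opp(opp(opp(opp(l)))), j, l) ∘ d(c, opp(opp(l)), c)
  Push opp inside:  distribute opp over ∘ and collapse double opp
  Inverses cancel:  l cancels
  Collect terms:  h(j, c, j) ∘ g(c) ∘ h(l, j, l) ∘ d(c, l, c)
  Order the arguments:  d(c, l, c) ∘ g(c) ∘ h(j, c, j) ∘ h(l, j, l)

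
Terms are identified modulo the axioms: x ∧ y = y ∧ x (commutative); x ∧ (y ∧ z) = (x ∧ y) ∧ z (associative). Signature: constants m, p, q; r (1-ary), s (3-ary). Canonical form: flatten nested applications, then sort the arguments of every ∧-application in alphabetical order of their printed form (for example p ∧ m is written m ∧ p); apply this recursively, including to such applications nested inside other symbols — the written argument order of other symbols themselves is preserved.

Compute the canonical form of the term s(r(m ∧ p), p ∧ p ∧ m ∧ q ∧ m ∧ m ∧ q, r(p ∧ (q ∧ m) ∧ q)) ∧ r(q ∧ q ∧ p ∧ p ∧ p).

Answer: r(p ∧ p ∧ p ∧ q ∧ q) ∧ s(r(m ∧ p), m ∧ m ∧ m ∧ p ∧ p ∧ q ∧ q, r(m ∧ p ∧ q ∧ q))

Derivation:
Simplify inside:  s(r(m ∧ p), p ∧ p ∧ m ∧ q ∧ m ∧ m ∧ q, r(p ∧ (q ∧ m) ∧ q))  →  s(r(m ∧ p), m ∧ m ∧ m ∧ p ∧ p ∧ q ∧ q, r(m ∧ p ∧ q ∧ q))
Simplify inside:  r(q ∧ q ∧ p ∧ p ∧ p)  →  r(p ∧ p ∧ p ∧ q ∧ q)
Sort:  r(p ∧ p ∧ p ∧ q ∧ q) ∧ s(r(m ∧ p), m ∧ m ∧ m ∧ p ∧ p ∧ q ∧ q, r(m ∧ p ∧ q ∧ q))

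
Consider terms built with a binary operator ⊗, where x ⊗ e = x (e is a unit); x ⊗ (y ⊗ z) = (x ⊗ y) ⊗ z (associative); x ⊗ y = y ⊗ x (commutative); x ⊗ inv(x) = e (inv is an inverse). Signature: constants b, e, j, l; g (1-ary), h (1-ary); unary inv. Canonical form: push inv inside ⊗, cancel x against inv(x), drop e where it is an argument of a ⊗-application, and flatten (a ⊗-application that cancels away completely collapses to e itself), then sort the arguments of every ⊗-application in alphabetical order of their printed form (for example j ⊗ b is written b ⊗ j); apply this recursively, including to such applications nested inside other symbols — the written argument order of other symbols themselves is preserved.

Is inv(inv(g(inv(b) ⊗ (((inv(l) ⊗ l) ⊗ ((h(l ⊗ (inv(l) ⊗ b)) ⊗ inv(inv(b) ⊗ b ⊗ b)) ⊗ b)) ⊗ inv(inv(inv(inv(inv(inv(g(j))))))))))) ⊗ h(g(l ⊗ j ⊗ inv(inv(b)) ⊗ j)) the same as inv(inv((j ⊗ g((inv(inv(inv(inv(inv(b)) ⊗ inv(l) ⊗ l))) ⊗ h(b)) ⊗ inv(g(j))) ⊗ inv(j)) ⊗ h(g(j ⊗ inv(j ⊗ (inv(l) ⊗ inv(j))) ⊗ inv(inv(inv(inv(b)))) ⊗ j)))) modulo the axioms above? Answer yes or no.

Left:  inv(inv(g(inv(b) ⊗ (((inv(l) ⊗ l) ⊗ ((h(l ⊗ (inv(l) ⊗ b)) ⊗ inv(inv(b) ⊗ b ⊗ b)) ⊗ b)) ⊗ inv(inv(inv(inv(inv(inv(g(j))))))))))) ⊗ h(g(l ⊗ j ⊗ inv(inv(b)) ⊗ j))
  Push inv inside:  distribute inv over ⊗ and collapse double inv
  Collect:  g(g(j) ⊗ h(b) ⊗ inv(b)) ⊗ h(g(b ⊗ j ⊗ j ⊗ l))
Right:  inv(inv((j ⊗ g((inv(inv(inv(inv(inv(b)) ⊗ inv(l) ⊗ l))) ⊗ h(b)) ⊗ inv(g(j))) ⊗ inv(j)) ⊗ h(g(j ⊗ inv(j ⊗ (inv(l) ⊗ inv(j))) ⊗ inv(inv(inv(inv(b)))) ⊗ j))))
  Push inv inside:  distribute inv over ⊗ and collapse double inv
  Cancel:  j cancels
  Collect:  g(h(b) ⊗ inv(b) ⊗ inv(g(j))) ⊗ h(g(b ⊗ j ⊗ j ⊗ l))

Answer: no — g(g(j) ⊗ h(b) ⊗ inv(b)) ⊗ h(g(b ⊗ j ⊗ j ⊗ l)) vs g(h(b) ⊗ inv(b) ⊗ inv(g(j))) ⊗ h(g(b ⊗ j ⊗ j ⊗ l))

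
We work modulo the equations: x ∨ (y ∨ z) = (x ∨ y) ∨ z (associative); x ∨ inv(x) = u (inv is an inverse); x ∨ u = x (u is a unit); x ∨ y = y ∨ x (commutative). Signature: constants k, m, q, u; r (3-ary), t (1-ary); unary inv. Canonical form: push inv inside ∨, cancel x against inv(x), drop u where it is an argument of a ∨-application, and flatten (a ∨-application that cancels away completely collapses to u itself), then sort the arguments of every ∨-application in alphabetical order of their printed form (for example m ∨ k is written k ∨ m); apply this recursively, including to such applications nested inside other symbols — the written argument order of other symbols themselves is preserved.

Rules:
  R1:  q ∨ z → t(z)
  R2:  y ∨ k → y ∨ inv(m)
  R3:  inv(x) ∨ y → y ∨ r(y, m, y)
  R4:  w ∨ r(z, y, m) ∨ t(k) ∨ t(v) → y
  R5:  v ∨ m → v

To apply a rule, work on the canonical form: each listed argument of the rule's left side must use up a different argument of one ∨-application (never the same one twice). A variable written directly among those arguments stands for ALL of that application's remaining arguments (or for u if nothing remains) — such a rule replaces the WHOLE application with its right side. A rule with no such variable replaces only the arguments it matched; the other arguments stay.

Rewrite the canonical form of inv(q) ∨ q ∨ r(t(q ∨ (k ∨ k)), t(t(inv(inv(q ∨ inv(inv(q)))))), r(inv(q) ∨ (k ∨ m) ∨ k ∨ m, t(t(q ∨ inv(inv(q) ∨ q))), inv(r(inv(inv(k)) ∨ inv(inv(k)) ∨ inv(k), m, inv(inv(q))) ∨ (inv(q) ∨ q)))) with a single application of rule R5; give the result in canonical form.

Answer: r(t(k ∨ k ∨ q), t(t(q ∨ q)), r(inv(q) ∨ k ∨ k ∨ m, t(t(q)), inv(r(k, m, q))))

Derivation:
Canonical form:  r(t(k ∨ k ∨ q), t(t(q ∨ q)), r(inv(q) ∨ k ∨ k ∨ m ∨ m, t(t(q)), inv(r(k, m, q))))
R5 matches:  uses m;  v := inv(q) ∨ k ∨ k ∨ m
The variable takes the whole remainder — replace the entire application.
Giving:  r(t(k ∨ k ∨ q), t(t(q ∨ q)), r(inv(q) ∨ k ∨ k ∨ m, t(t(q)), inv(r(k, m, q))))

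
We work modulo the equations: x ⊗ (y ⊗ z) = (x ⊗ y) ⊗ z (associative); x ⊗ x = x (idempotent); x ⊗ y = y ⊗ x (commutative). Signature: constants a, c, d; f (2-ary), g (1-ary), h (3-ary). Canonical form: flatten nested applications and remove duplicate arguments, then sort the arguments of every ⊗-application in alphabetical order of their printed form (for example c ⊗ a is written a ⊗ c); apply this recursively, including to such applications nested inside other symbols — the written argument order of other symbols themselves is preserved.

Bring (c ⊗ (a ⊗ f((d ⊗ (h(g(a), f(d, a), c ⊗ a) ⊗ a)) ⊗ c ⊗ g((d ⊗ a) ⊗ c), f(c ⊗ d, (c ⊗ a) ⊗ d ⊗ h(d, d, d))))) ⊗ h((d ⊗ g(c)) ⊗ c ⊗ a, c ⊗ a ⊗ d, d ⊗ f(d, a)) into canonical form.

Un-nest:  c ⊗ a ⊗ f((d ⊗ (h(g(a), f(d, a), c ⊗ a) ⊗ a)) ⊗ c ⊗ g((d ⊗ a) ⊗ c), f(c ⊗ d, (c ⊗ a) ⊗ d ⊗ h(d, d, d))) ⊗ h((d ⊗ g(c)) ⊗ c ⊗ a, c ⊗ a ⊗ d, d ⊗ f(d, a))
Simplify inside:  f((d ⊗ (h(g(a), f(d, a), c ⊗ a) ⊗ a)) ⊗ c ⊗ g((d ⊗ a) ⊗ c), f(c ⊗ d, (c ⊗ a) ⊗ d ⊗ h(d, d, d)))  →  f(a ⊗ c ⊗ d ⊗ g(a ⊗ c ⊗ d) ⊗ h(g(a), f(d, a), a ⊗ c), f(c ⊗ d, a ⊗ c ⊗ d ⊗ h(d, d, d)))
Simplify inside:  h((d ⊗ g(c)) ⊗ c ⊗ a, c ⊗ a ⊗ d, d ⊗ f(d, a))  →  h(a ⊗ c ⊗ d ⊗ g(c), a ⊗ c ⊗ d, d ⊗ f(d, a))
Order the arguments:  a ⊗ c ⊗ f(a ⊗ c ⊗ d ⊗ g(a ⊗ c ⊗ d) ⊗ h(g(a), f(d, a), a ⊗ c), f(c ⊗ d, a ⊗ c ⊗ d ⊗ h(d, d, d))) ⊗ h(a ⊗ c ⊗ d ⊗ g(c), a ⊗ c ⊗ d, d ⊗ f(d, a))

Answer: a ⊗ c ⊗ f(a ⊗ c ⊗ d ⊗ g(a ⊗ c ⊗ d) ⊗ h(g(a), f(d, a), a ⊗ c), f(c ⊗ d, a ⊗ c ⊗ d ⊗ h(d, d, d))) ⊗ h(a ⊗ c ⊗ d ⊗ g(c), a ⊗ c ⊗ d, d ⊗ f(d, a))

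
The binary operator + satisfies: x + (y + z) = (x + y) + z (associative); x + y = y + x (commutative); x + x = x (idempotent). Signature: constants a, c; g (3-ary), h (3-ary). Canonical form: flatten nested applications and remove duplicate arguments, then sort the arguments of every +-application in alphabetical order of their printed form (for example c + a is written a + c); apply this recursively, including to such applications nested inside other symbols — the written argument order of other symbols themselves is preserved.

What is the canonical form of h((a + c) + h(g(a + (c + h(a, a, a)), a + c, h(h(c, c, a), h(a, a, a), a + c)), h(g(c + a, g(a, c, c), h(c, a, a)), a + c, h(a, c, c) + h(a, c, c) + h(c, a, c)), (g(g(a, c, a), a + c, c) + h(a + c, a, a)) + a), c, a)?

Answer: h(a + c + h(g(a + c + h(a, a, a), a + c, h(h(c, c, a), h(a, a, a), a + c)), h(g(a + c, g(a, c, c), h(c, a, a)), a + c, h(a, c, c) + h(c, a, c)), a + g(g(a, c, a), a + c, c) + h(a + c, a, a)), c, a)

Derivation:
Descend into:  (a + c) + h(g(a + (c + h(a, a, a)), a + c, h(h(c, c, a), h(a, a, a), a + c)), h(g(c + a, g(a, c, c), h(c, a, a)), a + c, h(a, c, c) + h(a, c, c) + h(c, a, c)), (g(g(a, c, a), a + c, c) + h(a + c, a, a)) + a)
Flatten:  a + c + h(g(a + (c + h(a, a, a)), a + c, h(h(c, c, a), h(a, a, a), a + c)), h(g(c + a, g(a, c, c), h(c, a, a)), a + c, h(a, c, c) + h(a, c, c) + h(c, a, c)), (g(g(a, c, a), a + c, c) + h(a + c, a, a)) + a)
Canonicalize subterm:  h(g(a + (c + h(a, a, a)), a + c, h(h(c, c, a), h(a, a, a), a + c)), h(g(c + a, g(a, c, c), h(c, a, a)), a + c, h(a, c, c) + h(a, c, c) + h(c, a, c)), (g(g(a, c, a), a + c, c) + h(a + c, a, a)) + a)  →  h(g(a + c + h(a, a, a), a + c, h(h(c, c, a), h(a, a, a), a + c)), h(g(a + c, g(a, c, c), h(c, a, a)), a + c, h(a, c, c) + h(c, a, c)), a + g(g(a, c, a), a + c, c) + h(a + c, a, a))
Sort:  a + c + h(g(a + c + h(a, a, a), a + c, h(h(c, c, a), h(a, a, a), a + c)), h(g(a + c, g(a, c, c), h(c, a, a)), a + c, h(a, c, c) + h(c, a, c)), a + g(g(a, c, a), a + c, c) + h(a + c, a, a))
Reassemble:  h(a + c + h(g(a + c + h(a, a, a), a + c, h(h(c, c, a), h(a, a, a), a + c)), h(g(a + c, g(a, c, c), h(c, a, a)), a + c, h(a, c, c) + h(c, a, c)), a + g(g(a, c, a), a + c, c) + h(a + c, a, a)), c, a)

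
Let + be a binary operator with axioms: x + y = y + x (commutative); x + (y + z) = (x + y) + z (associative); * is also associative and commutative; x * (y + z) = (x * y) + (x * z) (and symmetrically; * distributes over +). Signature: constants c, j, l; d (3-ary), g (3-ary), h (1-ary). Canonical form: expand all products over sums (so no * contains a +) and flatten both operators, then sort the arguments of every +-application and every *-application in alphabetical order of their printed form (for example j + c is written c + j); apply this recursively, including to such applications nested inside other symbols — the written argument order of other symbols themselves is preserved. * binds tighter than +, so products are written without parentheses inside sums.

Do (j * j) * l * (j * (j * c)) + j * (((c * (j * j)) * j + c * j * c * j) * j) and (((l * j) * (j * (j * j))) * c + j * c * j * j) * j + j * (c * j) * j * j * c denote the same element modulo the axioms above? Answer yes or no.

Answer: no — c * c * j * j * j * j + c * j * j * j * j * j + c * j * j * j * j * l vs c * c * j * j * j * j + c * j * j * j * j + c * j * j * j * j * j * l

Derivation:
Left:  (j * j) * l * (j * (j * c)) + j * (((c * (j * j)) * j + c * j * c * j) * j)
  Distribute:  c * j * j * j * j * l + c * j * j * j * j * j + c * c * j * j * j * j
  Sort arguments:  c * c * j * j * j * j + c * j * j * j * j * j + c * j * j * j * j * l
Right:  (((l * j) * (j * (j * j))) * c + j * c * j * j) * j + j * (c * j) * j * j * c
  Distribute:  c * j * j * j * j * j * l + c * j * j * j * j + c * c * j * j * j * j
  Sort arguments:  c * c * j * j * j * j + c * j * j * j * j + c * j * j * j * j * j * l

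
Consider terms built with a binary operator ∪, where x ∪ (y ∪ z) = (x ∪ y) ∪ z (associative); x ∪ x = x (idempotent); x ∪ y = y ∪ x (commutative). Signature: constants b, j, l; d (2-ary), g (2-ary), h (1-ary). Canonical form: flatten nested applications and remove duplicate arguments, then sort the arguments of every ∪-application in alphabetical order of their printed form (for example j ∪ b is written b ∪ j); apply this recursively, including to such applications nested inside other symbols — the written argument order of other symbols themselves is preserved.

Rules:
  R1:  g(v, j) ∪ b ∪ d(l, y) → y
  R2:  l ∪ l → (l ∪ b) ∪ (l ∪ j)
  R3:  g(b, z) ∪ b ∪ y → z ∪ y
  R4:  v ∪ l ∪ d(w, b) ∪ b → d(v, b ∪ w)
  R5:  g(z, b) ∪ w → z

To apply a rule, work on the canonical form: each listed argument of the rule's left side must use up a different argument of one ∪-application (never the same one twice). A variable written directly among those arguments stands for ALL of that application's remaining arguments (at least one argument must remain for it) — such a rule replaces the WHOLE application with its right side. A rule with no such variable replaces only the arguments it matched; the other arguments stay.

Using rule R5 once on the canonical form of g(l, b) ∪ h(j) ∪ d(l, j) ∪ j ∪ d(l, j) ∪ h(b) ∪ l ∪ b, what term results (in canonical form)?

Canonical form:  b ∪ d(l, j) ∪ g(l, b) ∪ h(b) ∪ h(j) ∪ j ∪ l
Apply R5:  consuming g(l, b);  w := b ∪ d(l, j) ∪ h(b) ∪ h(j) ∪ j ∪ l, z := l
Every leftover argument binds to the variable; the entire application is replaced.
Giving:  l

Answer: l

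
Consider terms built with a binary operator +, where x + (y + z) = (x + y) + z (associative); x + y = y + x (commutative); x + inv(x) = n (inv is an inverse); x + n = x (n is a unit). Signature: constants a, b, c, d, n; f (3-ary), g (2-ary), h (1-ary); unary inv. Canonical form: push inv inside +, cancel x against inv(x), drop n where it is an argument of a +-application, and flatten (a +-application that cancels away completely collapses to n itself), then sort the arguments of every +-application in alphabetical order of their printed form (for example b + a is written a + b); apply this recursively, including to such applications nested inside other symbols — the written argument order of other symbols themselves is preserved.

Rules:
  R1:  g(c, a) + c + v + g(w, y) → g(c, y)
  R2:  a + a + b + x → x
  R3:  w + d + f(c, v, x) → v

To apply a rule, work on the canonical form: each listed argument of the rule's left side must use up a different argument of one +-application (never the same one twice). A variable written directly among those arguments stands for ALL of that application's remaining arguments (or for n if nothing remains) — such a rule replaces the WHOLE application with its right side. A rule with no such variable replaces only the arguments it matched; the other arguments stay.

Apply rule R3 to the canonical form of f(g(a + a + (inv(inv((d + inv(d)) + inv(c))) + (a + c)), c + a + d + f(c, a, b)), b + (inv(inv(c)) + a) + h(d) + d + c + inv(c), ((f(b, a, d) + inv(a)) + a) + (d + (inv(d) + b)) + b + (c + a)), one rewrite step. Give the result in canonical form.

Canonical form:  f(g(a + a + a, a + c + d + f(c, a, b)), a + b + c + d + h(d), a + b + b + c + f(b, a, d))
Match R3:  consume d, f(c, a, b);  v := a, w := a + c, x := b
The variable takes the whole remainder — replace the entire application.
New term:  f(g(a + a + a, a), a + b + c + d + h(d), a + b + b + c + f(b, a, d))

Answer: f(g(a + a + a, a), a + b + c + d + h(d), a + b + b + c + f(b, a, d))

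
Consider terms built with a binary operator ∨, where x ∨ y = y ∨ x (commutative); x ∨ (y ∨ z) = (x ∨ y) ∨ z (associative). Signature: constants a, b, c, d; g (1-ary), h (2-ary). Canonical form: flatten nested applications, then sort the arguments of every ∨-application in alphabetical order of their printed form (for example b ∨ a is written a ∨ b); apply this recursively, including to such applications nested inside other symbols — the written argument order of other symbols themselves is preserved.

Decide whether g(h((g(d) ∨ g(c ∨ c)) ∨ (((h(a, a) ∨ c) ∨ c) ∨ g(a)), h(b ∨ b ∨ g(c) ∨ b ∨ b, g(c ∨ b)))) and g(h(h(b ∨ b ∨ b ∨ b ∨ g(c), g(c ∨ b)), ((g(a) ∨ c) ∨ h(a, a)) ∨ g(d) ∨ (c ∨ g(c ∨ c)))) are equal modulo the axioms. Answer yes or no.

Left:  g(h((g(d) ∨ g(c ∨ c)) ∨ (((h(a, a) ∨ c) ∨ c) ∨ g(a)), h(b ∨ b ∨ g(c) ∨ b ∨ b, g(c ∨ b))))
  Work inside:  (g(d) ∨ g(c ∨ c)) ∨ (((h(a, a) ∨ c) ∨ c) ∨ g(a))
  Un-nest:  g(d) ∨ g(c ∨ c) ∨ h(a, a) ∨ c ∨ c ∨ g(a)
  Sort:  c ∨ c ∨ g(a) ∨ g(c ∨ c) ∨ g(d) ∨ h(a, a)
  Reassemble:  g(h(c ∨ c ∨ g(a) ∨ g(c ∨ c) ∨ g(d) ∨ h(a, a), h(b ∨ b ∨ b ∨ b ∨ g(c), g(b ∨ c))))
Right:  g(h(h(b ∨ b ∨ b ∨ b ∨ g(c), g(c ∨ b)), ((g(a) ∨ c) ∨ h(a, a)) ∨ g(d) ∨ (c ∨ g(c ∨ c))))
  Focus inside:  ((g(a) ∨ c) ∨ h(a, a)) ∨ g(d) ∨ (c ∨ g(c ∨ c))
  Flatten:  g(a) ∨ c ∨ h(a, a) ∨ g(d) ∨ c ∨ g(c ∨ c)
  Order the arguments:  c ∨ c ∨ g(a) ∨ g(c ∨ c) ∨ g(d) ∨ h(a, a)
  Reassemble:  g(h(h(b ∨ b ∨ b ∨ b ∨ g(c), g(b ∨ c)), c ∨ c ∨ g(a) ∨ g(c ∨ c) ∨ g(d) ∨ h(a, a)))

Answer: no — g(h(c ∨ c ∨ g(a) ∨ g(c ∨ c) ∨ g(d) ∨ h(a, a), h(b ∨ b ∨ b ∨ b ∨ g(c), g(b ∨ c)))) vs g(h(h(b ∨ b ∨ b ∨ b ∨ g(c), g(b ∨ c)), c ∨ c ∨ g(a) ∨ g(c ∨ c) ∨ g(d) ∨ h(a, a)))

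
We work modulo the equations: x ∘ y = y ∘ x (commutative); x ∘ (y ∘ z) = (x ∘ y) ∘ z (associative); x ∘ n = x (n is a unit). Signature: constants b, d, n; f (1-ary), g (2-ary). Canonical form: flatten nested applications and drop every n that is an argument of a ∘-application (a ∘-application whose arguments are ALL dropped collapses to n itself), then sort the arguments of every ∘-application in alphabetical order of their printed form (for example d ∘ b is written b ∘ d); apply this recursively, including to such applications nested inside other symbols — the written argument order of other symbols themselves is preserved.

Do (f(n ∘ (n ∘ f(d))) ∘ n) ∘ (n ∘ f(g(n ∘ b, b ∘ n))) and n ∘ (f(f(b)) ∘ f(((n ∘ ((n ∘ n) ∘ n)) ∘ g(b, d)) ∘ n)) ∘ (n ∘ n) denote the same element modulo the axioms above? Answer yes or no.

Answer: no — f(f(d)) ∘ f(g(b, b)) vs f(f(b)) ∘ f(g(b, d))

Derivation:
Left:  (f(n ∘ (n ∘ f(d))) ∘ n) ∘ (n ∘ f(g(n ∘ b, b ∘ n)))
  Merge nested applications:  f(n ∘ (n ∘ f(d))) ∘ n ∘ n ∘ f(g(n ∘ b, b ∘ n))
  Inside:  f(n ∘ (n ∘ f(d)))  →  f(f(d))
  Inside:  f(g(n ∘ b, b ∘ n))  →  f(g(b, b))
  Units out:  drop n (×2)
  Order the arguments:  f(f(d)) ∘ f(g(b, b))
Right:  n ∘ (f(f(b)) ∘ f(((n ∘ ((n ∘ n) ∘ n)) ∘ g(b, d)) ∘ n)) ∘ (n ∘ n)
  Flatten:  n ∘ f(f(b)) ∘ f(((n ∘ ((n ∘ n) ∘ n)) ∘ g(b, d)) ∘ n) ∘ n ∘ n
  Inside:  f(((n ∘ ((n ∘ n) ∘ n)) ∘ g(b, d)) ∘ n)  →  f(g(b, d))
  Drop the unit:  drop n (×3)
  Order the arguments:  f(f(b)) ∘ f(g(b, d))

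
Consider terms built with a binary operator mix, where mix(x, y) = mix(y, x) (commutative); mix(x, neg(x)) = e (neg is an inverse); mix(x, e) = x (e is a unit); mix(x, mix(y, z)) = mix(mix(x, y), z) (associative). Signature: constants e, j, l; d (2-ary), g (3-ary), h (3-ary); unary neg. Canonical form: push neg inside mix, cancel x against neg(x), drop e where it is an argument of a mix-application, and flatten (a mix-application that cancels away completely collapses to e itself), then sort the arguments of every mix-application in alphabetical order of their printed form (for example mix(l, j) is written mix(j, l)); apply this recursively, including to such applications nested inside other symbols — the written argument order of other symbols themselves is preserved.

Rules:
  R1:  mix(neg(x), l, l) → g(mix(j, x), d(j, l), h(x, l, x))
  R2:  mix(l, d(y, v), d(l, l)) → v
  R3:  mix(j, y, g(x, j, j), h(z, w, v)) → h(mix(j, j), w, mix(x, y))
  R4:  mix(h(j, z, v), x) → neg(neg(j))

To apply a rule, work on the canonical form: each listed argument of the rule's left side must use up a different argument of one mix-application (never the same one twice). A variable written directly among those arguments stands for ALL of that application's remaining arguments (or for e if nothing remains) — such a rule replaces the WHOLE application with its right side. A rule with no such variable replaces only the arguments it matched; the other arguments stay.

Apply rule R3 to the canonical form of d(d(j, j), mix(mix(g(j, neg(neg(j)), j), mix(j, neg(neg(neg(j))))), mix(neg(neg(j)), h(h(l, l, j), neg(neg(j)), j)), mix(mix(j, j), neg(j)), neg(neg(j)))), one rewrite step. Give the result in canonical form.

Answer: d(d(j, j), h(mix(j, j), j, mix(j, j, j)))

Derivation:
Canonical form:  d(d(j, j), mix(g(j, j, j), h(h(l, l, j), j, j), j, j, j))
Match R3:  consume g(j, j, j), h(h(l, l, j), j, j), j;  v := j, w := j, x := j, y := mix(j, j), z := h(l, l, j)
The variable takes the whole remainder — replace the entire application.
Result:  d(d(j, j), h(mix(j, j), j, mix(j, j, j)))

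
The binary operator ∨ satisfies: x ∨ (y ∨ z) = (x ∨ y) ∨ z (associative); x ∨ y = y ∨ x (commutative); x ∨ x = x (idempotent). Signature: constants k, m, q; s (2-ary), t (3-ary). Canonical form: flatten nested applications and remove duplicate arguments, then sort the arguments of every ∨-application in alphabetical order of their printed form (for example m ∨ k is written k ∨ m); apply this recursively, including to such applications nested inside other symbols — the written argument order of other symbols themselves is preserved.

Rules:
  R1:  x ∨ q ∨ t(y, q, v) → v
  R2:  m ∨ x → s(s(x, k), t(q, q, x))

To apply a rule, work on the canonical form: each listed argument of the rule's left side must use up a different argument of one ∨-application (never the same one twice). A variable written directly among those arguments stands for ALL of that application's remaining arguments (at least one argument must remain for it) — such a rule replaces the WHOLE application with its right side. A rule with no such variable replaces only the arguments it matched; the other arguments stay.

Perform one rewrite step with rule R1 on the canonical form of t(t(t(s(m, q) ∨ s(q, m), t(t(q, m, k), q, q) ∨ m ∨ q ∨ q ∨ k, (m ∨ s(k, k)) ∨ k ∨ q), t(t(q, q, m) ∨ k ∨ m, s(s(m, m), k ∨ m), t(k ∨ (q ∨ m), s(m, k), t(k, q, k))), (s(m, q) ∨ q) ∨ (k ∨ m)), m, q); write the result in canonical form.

Canonical form:  t(t(t(s(m, q) ∨ s(q, m), k ∨ m ∨ q ∨ t(t(q, m, k), q, q), k ∨ m ∨ q ∨ s(k, k)), t(k ∨ m ∨ t(q, q, m), s(s(m, m), k ∨ m), t(k ∨ m ∨ q, s(m, k), t(k, q, k))), k ∨ m ∨ q ∨ s(m, q)), m, q)
Apply R1:  consuming q, t(t(q, m, k), q, q);  v := q, x := k ∨ m, y := t(q, m, k)
Every leftover argument binds to the variable; the entire application is replaced.
New term:  t(t(t(s(m, q) ∨ s(q, m), q, k ∨ m ∨ q ∨ s(k, k)), t(k ∨ m ∨ t(q, q, m), s(s(m, m), k ∨ m), t(k ∨ m ∨ q, s(m, k), t(k, q, k))), k ∨ m ∨ q ∨ s(m, q)), m, q)

Answer: t(t(t(s(m, q) ∨ s(q, m), q, k ∨ m ∨ q ∨ s(k, k)), t(k ∨ m ∨ t(q, q, m), s(s(m, m), k ∨ m), t(k ∨ m ∨ q, s(m, k), t(k, q, k))), k ∨ m ∨ q ∨ s(m, q)), m, q)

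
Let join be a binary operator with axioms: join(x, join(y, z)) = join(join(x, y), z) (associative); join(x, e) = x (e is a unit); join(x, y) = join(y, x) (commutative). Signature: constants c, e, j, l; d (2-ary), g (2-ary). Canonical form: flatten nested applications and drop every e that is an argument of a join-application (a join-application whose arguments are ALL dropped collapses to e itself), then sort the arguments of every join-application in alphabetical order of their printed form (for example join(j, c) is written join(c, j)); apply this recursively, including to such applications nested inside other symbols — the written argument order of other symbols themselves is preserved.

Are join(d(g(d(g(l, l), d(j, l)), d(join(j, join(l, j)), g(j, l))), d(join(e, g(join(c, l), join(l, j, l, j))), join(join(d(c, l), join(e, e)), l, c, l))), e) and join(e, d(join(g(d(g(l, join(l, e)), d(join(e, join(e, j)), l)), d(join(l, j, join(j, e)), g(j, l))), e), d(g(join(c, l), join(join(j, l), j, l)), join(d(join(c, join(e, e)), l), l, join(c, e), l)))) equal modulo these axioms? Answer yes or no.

Answer: yes — both canonical forms are d(g(d(g(l, l), d(j, l)), d(join(j, j, l), g(j, l))), d(g(join(c, l), join(j, j, l, l)), join(c, d(c, l), l, l)))

Derivation:
Left:  join(d(g(d(g(l, l), d(j, l)), d(join(j, join(l, j)), g(j, l))), d(join(e, g(join(c, l), join(l, j, l, j))), join(join(d(c, l), join(e, e)), l, c, l))), e)
  Canonicalize subterm:  d(g(d(g(l, l), d(j, l)), d(join(j, join(l, j)), g(j, l))), d(join(e, g(join(c, l), join(l, j, l, j))), join(join(d(c, l), join(e, e)), l, c, l)))  →  d(g(d(g(l, l), d(j, l)), d(join(j, j, l), g(j, l))), d(g(join(c, l), join(j, j, l, l)), join(c, d(c, l), l, l)))
  Units out:  drop e
  Sort:  d(g(d(g(l, l), d(j, l)), d(join(j, j, l), g(j, l))), d(g(join(c, l), join(j, j, l, l)), join(c, d(c, l), l, l)))
Right:  join(e, d(join(g(d(g(l, join(l, e)), d(join(e, join(e, j)), l)), d(join(l, j, join(j, e)), g(j, l))), e), d(g(join(c, l), join(join(j, l), j, l)), join(d(join(c, join(e, e)), l), l, join(c, e), l))))
  Simplify inside:  d(join(g(d(g(l, join(l, e)), d(join(e, join(e, j)), l)), d(join(l, j, join(j, e)), g(j, l))), e), d(g(join(c, l), join(join(j, l), j, l)), join(d(join(c, join(e, e)), l), l, join(c, e), l)))  →  d(g(d(g(l, l), d(j, l)), d(join(j, j, l), g(j, l))), d(g(join(c, l), join(j, j, l, l)), join(c, d(c, l), l, l)))
  Units out:  drop e
  Sort:  d(g(d(g(l, l), d(j, l)), d(join(j, j, l), g(j, l))), d(g(join(c, l), join(j, j, l, l)), join(c, d(c, l), l, l)))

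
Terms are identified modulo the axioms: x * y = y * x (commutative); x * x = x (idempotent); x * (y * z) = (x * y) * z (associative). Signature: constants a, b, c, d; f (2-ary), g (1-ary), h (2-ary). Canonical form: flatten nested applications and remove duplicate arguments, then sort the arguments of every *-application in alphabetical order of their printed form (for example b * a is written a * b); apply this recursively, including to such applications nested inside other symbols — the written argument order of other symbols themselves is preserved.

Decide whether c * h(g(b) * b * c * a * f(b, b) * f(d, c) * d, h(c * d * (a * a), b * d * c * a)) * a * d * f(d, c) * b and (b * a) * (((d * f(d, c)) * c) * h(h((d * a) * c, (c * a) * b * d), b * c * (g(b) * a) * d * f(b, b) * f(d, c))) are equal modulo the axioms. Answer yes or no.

Answer: no — a * b * c * d * f(d, c) * h(a * b * c * d * f(b, b) * f(d, c) * g(b), h(a * c * d, a * b * c * d)) vs a * b * c * d * f(d, c) * h(h(a * c * d, a * b * c * d), a * b * c * d * f(b, b) * f(d, c) * g(b))

Derivation:
Left:  c * h(g(b) * b * c * a * f(b, b) * f(d, c) * d, h(c * d * (a * a), b * d * c * a)) * a * d * f(d, c) * b
  Canonicalize subterm:  h(g(b) * b * c * a * f(b, b) * f(d, c) * d, h(c * d * (a * a), b * d * c * a))  →  h(a * b * c * d * f(b, b) * f(d, c) * g(b), h(a * c * d, a * b * c * d))
  Sort:  a * b * c * d * f(d, c) * h(a * b * c * d * f(b, b) * f(d, c) * g(b), h(a * c * d, a * b * c * d))
Right:  (b * a) * (((d * f(d, c)) * c) * h(h((d * a) * c, (c * a) * b * d), b * c * (g(b) * a) * d * f(b, b) * f(d, c)))
  Flatten:  b * a * d * f(d, c) * c * h(h((d * a) * c, (c * a) * b * d), b * c * (g(b) * a) * d * f(b, b) * f(d, c))
  Canonicalize subterm:  h(h((d * a) * c, (c * a) * b * d), b * c * (g(b) * a) * d * f(b, b) * f(d, c))  →  h(h(a * c * d, a * b * c * d), a * b * c * d * f(b, b) * f(d, c) * g(b))
  Sort:  a * b * c * d * f(d, c) * h(h(a * c * d, a * b * c * d), a * b * c * d * f(b, b) * f(d, c) * g(b))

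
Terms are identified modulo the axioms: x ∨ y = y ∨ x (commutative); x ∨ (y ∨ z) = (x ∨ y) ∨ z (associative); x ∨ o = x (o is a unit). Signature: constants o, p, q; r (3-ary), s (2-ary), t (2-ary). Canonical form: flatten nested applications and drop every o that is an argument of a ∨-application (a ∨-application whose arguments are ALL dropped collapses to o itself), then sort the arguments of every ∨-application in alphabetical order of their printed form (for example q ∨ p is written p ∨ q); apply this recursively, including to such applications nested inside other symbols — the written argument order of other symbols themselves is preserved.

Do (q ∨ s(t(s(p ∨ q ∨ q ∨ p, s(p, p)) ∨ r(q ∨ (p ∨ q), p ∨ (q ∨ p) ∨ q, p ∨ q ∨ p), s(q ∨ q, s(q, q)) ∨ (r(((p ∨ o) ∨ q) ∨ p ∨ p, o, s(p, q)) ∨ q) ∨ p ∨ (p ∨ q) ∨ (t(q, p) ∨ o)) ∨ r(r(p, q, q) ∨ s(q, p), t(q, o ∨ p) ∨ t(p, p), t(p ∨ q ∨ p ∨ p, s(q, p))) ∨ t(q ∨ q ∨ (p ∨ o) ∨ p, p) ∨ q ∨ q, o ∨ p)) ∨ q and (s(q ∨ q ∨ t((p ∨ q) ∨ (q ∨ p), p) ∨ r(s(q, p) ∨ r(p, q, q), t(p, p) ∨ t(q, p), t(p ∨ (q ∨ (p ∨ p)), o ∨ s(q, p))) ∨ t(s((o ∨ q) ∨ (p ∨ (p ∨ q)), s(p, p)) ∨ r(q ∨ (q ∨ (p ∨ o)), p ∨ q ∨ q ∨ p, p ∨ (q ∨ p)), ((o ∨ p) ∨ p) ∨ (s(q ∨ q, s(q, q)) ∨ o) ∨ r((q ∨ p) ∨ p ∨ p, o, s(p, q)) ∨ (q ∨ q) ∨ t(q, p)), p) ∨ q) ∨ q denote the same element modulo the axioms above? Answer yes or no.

Answer: yes — both canonical forms are q ∨ q ∨ s(q ∨ q ∨ r(r(p, q, q) ∨ s(q, p), t(p, p) ∨ t(q, p), t(p ∨ p ∨ p ∨ q, s(q, p))) ∨ t(p ∨ p ∨ q ∨ q, p) ∨ t(r(p ∨ q ∨ q, p ∨ p ∨ q ∨ q, p ∨ p ∨ q) ∨ s(p ∨ p ∨ q ∨ q, s(p, p)), p ∨ p ∨ q ∨ q ∨ r(p ∨ p ∨ p ∨ q, o, s(p, q)) ∨ s(q ∨ q, s(q, q)) ∨ t(q, p)), p)

Derivation:
Left:  (q ∨ s(t(s(p ∨ q ∨ q ∨ p, s(p, p)) ∨ r(q ∨ (p ∨ q), p ∨ (q ∨ p) ∨ q, p ∨ q ∨ p), s(q ∨ q, s(q, q)) ∨ (r(((p ∨ o) ∨ q) ∨ p ∨ p, o, s(p, q)) ∨ q) ∨ p ∨ (p ∨ q) ∨ (t(q, p) ∨ o)) ∨ r(r(p, q, q) ∨ s(q, p), t(q, o ∨ p) ∨ t(p, p), t(p ∨ q ∨ p ∨ p, s(q, p))) ∨ t(q ∨ q ∨ (p ∨ o) ∨ p, p) ∨ q ∨ q, o ∨ p)) ∨ q
  Merge nested applications:  q ∨ s(t(s(p ∨ q ∨ q ∨ p, s(p, p)) ∨ r(q ∨ (p ∨ q), p ∨ (q ∨ p) ∨ q, p ∨ q ∨ p), s(q ∨ q, s(q, q)) ∨ (r(((p ∨ o) ∨ q) ∨ p ∨ p, o, s(p, q)) ∨ q) ∨ p ∨ (p ∨ q) ∨ (t(q, p) ∨ o)) ∨ r(r(p, q, q) ∨ s(q, p), t(q, o ∨ p) ∨ t(p, p), t(p ∨ q ∨ p ∨ p, s(q, p))) ∨ t(q ∨ q ∨ (p ∨ o) ∨ p, p) ∨ q ∨ q, o ∨ p) ∨ q
  Inside:  s(t(s(p ∨ q ∨ q ∨ p, s(p, p)) ∨ r(q ∨ (p ∨ q), p ∨ (q ∨ p) ∨ q, p ∨ q ∨ p), s(q ∨ q, s(q, q)) ∨ (r(((p ∨ o) ∨ q) ∨ p ∨ p, o, s(p, q)) ∨ q) ∨ p ∨ (p ∨ q) ∨ (t(q, p) ∨ o)) ∨ r(r(p, q, q) ∨ s(q, p), t(q, o ∨ p) ∨ t(p, p), t(p ∨ q ∨ p ∨ p, s(q, p))) ∨ t(q ∨ q ∨ (p ∨ o) ∨ p, p) ∨ q ∨ q, o ∨ p)  →  s(q ∨ q ∨ r(r(p, q, q) ∨ s(q, p), t(p, p) ∨ t(q, p), t(p ∨ p ∨ p ∨ q, s(q, p))) ∨ t(p ∨ p ∨ q ∨ q, p) ∨ t(r(p ∨ q ∨ q, p ∨ p ∨ q ∨ q, p ∨ p ∨ q) ∨ s(p ∨ p ∨ q ∨ q, s(p, p)), p ∨ p ∨ q ∨ q ∨ r(p ∨ p ∨ p ∨ q, o, s(p, q)) ∨ s(q ∨ q, s(q, q)) ∨ t(q, p)), p)
  Sort:  q ∨ q ∨ s(q ∨ q ∨ r(r(p, q, q) ∨ s(q, p), t(p, p) ∨ t(q, p), t(p ∨ p ∨ p ∨ q, s(q, p))) ∨ t(p ∨ p ∨ q ∨ q, p) ∨ t(r(p ∨ q ∨ q, p ∨ p ∨ q ∨ q, p ∨ p ∨ q) ∨ s(p ∨ p ∨ q ∨ q, s(p, p)), p ∨ p ∨ q ∨ q ∨ r(p ∨ p ∨ p ∨ q, o, s(p, q)) ∨ s(q ∨ q, s(q, q)) ∨ t(q, p)), p)
Right:  (s(q ∨ q ∨ t((p ∨ q) ∨ (q ∨ p), p) ∨ r(s(q, p) ∨ r(p, q, q), t(p, p) ∨ t(q, p), t(p ∨ (q ∨ (p ∨ p)), o ∨ s(q, p))) ∨ t(s((o ∨ q) ∨ (p ∨ (p ∨ q)), s(p, p)) ∨ r(q ∨ (q ∨ (p ∨ o)), p ∨ q ∨ q ∨ p, p ∨ (q ∨ p)), ((o ∨ p) ∨ p) ∨ (s(q ∨ q, s(q, q)) ∨ o) ∨ r((q ∨ p) ∨ p ∨ p, o, s(p, q)) ∨ (q ∨ q) ∨ t(q, p)), p) ∨ q) ∨ q
  Flatten:  s(q ∨ q ∨ t((p ∨ q) ∨ (q ∨ p), p) ∨ r(s(q, p) ∨ r(p, q, q), t(p, p) ∨ t(q, p), t(p ∨ (q ∨ (p ∨ p)), o ∨ s(q, p))) ∨ t(s((o ∨ q) ∨ (p ∨ (p ∨ q)), s(p, p)) ∨ r(q ∨ (q ∨ (p ∨ o)), p ∨ q ∨ q ∨ p, p ∨ (q ∨ p)), ((o ∨ p) ∨ p) ∨ (s(q ∨ q, s(q, q)) ∨ o) ∨ r((q ∨ p) ∨ p ∨ p, o, s(p, q)) ∨ (q ∨ q) ∨ t(q, p)), p) ∨ q ∨ q
  Inside:  s(q ∨ q ∨ t((p ∨ q) ∨ (q ∨ p), p) ∨ r(s(q, p) ∨ r(p, q, q), t(p, p) ∨ t(q, p), t(p ∨ (q ∨ (p ∨ p)), o ∨ s(q, p))) ∨ t(s((o ∨ q) ∨ (p ∨ (p ∨ q)), s(p, p)) ∨ r(q ∨ (q ∨ (p ∨ o)), p ∨ q ∨ q ∨ p, p ∨ (q ∨ p)), ((o ∨ p) ∨ p) ∨ (s(q ∨ q, s(q, q)) ∨ o) ∨ r((q ∨ p) ∨ p ∨ p, o, s(p, q)) ∨ (q ∨ q) ∨ t(q, p)), p)  →  s(q ∨ q ∨ r(r(p, q, q) ∨ s(q, p), t(p, p) ∨ t(q, p), t(p ∨ p ∨ p ∨ q, s(q, p))) ∨ t(p ∨ p ∨ q ∨ q, p) ∨ t(r(p ∨ q ∨ q, p ∨ p ∨ q ∨ q, p ∨ p ∨ q) ∨ s(p ∨ p ∨ q ∨ q, s(p, p)), p ∨ p ∨ q ∨ q ∨ r(p ∨ p ∨ p ∨ q, o, s(p, q)) ∨ s(q ∨ q, s(q, q)) ∨ t(q, p)), p)
  Sort:  q ∨ q ∨ s(q ∨ q ∨ r(r(p, q, q) ∨ s(q, p), t(p, p) ∨ t(q, p), t(p ∨ p ∨ p ∨ q, s(q, p))) ∨ t(p ∨ p ∨ q ∨ q, p) ∨ t(r(p ∨ q ∨ q, p ∨ p ∨ q ∨ q, p ∨ p ∨ q) ∨ s(p ∨ p ∨ q ∨ q, s(p, p)), p ∨ p ∨ q ∨ q ∨ r(p ∨ p ∨ p ∨ q, o, s(p, q)) ∨ s(q ∨ q, s(q, q)) ∨ t(q, p)), p)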